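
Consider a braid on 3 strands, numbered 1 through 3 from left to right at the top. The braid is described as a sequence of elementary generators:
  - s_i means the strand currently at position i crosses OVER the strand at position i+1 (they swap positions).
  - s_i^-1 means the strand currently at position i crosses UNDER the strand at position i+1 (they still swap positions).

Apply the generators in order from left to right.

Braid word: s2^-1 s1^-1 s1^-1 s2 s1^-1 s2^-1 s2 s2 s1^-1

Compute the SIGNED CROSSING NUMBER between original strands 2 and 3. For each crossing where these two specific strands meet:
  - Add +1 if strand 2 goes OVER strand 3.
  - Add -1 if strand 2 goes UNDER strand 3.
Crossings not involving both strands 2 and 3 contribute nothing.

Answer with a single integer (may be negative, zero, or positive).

Answer: -3

Derivation:
Gen 1: 2 under 3. Both 2&3? yes. Contrib: -1. Sum: -1
Gen 2: crossing 1x3. Both 2&3? no. Sum: -1
Gen 3: crossing 3x1. Both 2&3? no. Sum: -1
Gen 4: 3 over 2. Both 2&3? yes. Contrib: -1. Sum: -2
Gen 5: crossing 1x2. Both 2&3? no. Sum: -2
Gen 6: crossing 1x3. Both 2&3? no. Sum: -2
Gen 7: crossing 3x1. Both 2&3? no. Sum: -2
Gen 8: crossing 1x3. Both 2&3? no. Sum: -2
Gen 9: 2 under 3. Both 2&3? yes. Contrib: -1. Sum: -3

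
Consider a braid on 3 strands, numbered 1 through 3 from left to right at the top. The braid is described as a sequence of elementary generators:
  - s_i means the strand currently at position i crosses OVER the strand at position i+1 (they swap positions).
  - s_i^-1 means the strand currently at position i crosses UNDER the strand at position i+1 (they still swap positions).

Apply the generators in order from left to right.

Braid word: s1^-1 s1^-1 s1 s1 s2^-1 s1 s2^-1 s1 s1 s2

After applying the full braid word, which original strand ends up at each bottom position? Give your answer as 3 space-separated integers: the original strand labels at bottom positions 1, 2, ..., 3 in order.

Answer: 3 1 2

Derivation:
Gen 1 (s1^-1): strand 1 crosses under strand 2. Perm now: [2 1 3]
Gen 2 (s1^-1): strand 2 crosses under strand 1. Perm now: [1 2 3]
Gen 3 (s1): strand 1 crosses over strand 2. Perm now: [2 1 3]
Gen 4 (s1): strand 2 crosses over strand 1. Perm now: [1 2 3]
Gen 5 (s2^-1): strand 2 crosses under strand 3. Perm now: [1 3 2]
Gen 6 (s1): strand 1 crosses over strand 3. Perm now: [3 1 2]
Gen 7 (s2^-1): strand 1 crosses under strand 2. Perm now: [3 2 1]
Gen 8 (s1): strand 3 crosses over strand 2. Perm now: [2 3 1]
Gen 9 (s1): strand 2 crosses over strand 3. Perm now: [3 2 1]
Gen 10 (s2): strand 2 crosses over strand 1. Perm now: [3 1 2]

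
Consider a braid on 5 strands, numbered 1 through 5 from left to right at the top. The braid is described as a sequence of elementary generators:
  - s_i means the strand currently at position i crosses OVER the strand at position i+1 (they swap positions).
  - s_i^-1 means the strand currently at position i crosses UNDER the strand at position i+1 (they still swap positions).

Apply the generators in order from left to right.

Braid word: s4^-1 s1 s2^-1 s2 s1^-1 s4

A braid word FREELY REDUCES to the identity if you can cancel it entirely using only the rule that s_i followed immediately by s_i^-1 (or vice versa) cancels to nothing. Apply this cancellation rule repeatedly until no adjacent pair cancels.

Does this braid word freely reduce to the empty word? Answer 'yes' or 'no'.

Gen 1 (s4^-1): push. Stack: [s4^-1]
Gen 2 (s1): push. Stack: [s4^-1 s1]
Gen 3 (s2^-1): push. Stack: [s4^-1 s1 s2^-1]
Gen 4 (s2): cancels prior s2^-1. Stack: [s4^-1 s1]
Gen 5 (s1^-1): cancels prior s1. Stack: [s4^-1]
Gen 6 (s4): cancels prior s4^-1. Stack: []
Reduced word: (empty)

Answer: yes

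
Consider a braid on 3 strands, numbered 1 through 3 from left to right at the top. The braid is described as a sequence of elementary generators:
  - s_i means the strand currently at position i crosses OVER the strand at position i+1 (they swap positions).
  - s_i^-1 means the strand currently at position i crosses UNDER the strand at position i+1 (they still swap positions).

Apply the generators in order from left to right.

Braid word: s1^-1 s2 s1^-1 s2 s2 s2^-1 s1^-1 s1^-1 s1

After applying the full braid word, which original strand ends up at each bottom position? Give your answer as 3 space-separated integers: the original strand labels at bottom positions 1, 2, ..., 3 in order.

Gen 1 (s1^-1): strand 1 crosses under strand 2. Perm now: [2 1 3]
Gen 2 (s2): strand 1 crosses over strand 3. Perm now: [2 3 1]
Gen 3 (s1^-1): strand 2 crosses under strand 3. Perm now: [3 2 1]
Gen 4 (s2): strand 2 crosses over strand 1. Perm now: [3 1 2]
Gen 5 (s2): strand 1 crosses over strand 2. Perm now: [3 2 1]
Gen 6 (s2^-1): strand 2 crosses under strand 1. Perm now: [3 1 2]
Gen 7 (s1^-1): strand 3 crosses under strand 1. Perm now: [1 3 2]
Gen 8 (s1^-1): strand 1 crosses under strand 3. Perm now: [3 1 2]
Gen 9 (s1): strand 3 crosses over strand 1. Perm now: [1 3 2]

Answer: 1 3 2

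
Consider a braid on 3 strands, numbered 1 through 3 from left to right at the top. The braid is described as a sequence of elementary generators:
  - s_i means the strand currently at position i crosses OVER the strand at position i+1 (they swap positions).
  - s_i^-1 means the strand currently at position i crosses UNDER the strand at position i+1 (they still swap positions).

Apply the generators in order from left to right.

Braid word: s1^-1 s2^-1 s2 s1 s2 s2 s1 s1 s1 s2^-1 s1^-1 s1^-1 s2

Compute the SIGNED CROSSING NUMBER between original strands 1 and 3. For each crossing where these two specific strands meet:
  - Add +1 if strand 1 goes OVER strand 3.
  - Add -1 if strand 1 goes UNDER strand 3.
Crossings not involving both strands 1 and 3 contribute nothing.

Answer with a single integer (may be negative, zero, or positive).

Gen 1: crossing 1x2. Both 1&3? no. Sum: 0
Gen 2: 1 under 3. Both 1&3? yes. Contrib: -1. Sum: -1
Gen 3: 3 over 1. Both 1&3? yes. Contrib: -1. Sum: -2
Gen 4: crossing 2x1. Both 1&3? no. Sum: -2
Gen 5: crossing 2x3. Both 1&3? no. Sum: -2
Gen 6: crossing 3x2. Both 1&3? no. Sum: -2
Gen 7: crossing 1x2. Both 1&3? no. Sum: -2
Gen 8: crossing 2x1. Both 1&3? no. Sum: -2
Gen 9: crossing 1x2. Both 1&3? no. Sum: -2
Gen 10: 1 under 3. Both 1&3? yes. Contrib: -1. Sum: -3
Gen 11: crossing 2x3. Both 1&3? no. Sum: -3
Gen 12: crossing 3x2. Both 1&3? no. Sum: -3
Gen 13: 3 over 1. Both 1&3? yes. Contrib: -1. Sum: -4

Answer: -4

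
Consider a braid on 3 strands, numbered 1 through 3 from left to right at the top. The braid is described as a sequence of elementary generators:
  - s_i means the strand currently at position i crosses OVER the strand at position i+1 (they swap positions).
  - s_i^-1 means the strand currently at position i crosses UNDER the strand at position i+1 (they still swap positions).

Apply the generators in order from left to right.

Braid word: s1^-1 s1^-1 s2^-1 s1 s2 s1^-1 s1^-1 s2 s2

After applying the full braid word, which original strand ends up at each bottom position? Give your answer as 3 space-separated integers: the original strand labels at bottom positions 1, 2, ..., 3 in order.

Answer: 3 2 1

Derivation:
Gen 1 (s1^-1): strand 1 crosses under strand 2. Perm now: [2 1 3]
Gen 2 (s1^-1): strand 2 crosses under strand 1. Perm now: [1 2 3]
Gen 3 (s2^-1): strand 2 crosses under strand 3. Perm now: [1 3 2]
Gen 4 (s1): strand 1 crosses over strand 3. Perm now: [3 1 2]
Gen 5 (s2): strand 1 crosses over strand 2. Perm now: [3 2 1]
Gen 6 (s1^-1): strand 3 crosses under strand 2. Perm now: [2 3 1]
Gen 7 (s1^-1): strand 2 crosses under strand 3. Perm now: [3 2 1]
Gen 8 (s2): strand 2 crosses over strand 1. Perm now: [3 1 2]
Gen 9 (s2): strand 1 crosses over strand 2. Perm now: [3 2 1]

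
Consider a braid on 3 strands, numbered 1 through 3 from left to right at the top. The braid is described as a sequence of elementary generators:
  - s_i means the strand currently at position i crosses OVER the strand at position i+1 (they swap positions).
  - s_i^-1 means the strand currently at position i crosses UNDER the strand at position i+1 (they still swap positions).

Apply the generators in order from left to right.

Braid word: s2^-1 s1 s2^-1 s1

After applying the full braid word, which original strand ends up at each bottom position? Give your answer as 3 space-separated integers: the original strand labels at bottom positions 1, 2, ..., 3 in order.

Answer: 2 3 1

Derivation:
Gen 1 (s2^-1): strand 2 crosses under strand 3. Perm now: [1 3 2]
Gen 2 (s1): strand 1 crosses over strand 3. Perm now: [3 1 2]
Gen 3 (s2^-1): strand 1 crosses under strand 2. Perm now: [3 2 1]
Gen 4 (s1): strand 3 crosses over strand 2. Perm now: [2 3 1]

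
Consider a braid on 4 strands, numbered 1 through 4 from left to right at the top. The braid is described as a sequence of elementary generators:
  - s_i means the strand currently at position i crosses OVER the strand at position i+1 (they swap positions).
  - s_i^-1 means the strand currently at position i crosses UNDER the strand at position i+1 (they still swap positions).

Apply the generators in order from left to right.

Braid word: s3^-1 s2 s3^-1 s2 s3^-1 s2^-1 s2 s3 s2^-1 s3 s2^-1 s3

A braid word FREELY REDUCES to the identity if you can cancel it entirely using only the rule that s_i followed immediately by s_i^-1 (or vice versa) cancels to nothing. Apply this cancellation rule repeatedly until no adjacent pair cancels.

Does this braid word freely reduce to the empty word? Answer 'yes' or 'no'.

Gen 1 (s3^-1): push. Stack: [s3^-1]
Gen 2 (s2): push. Stack: [s3^-1 s2]
Gen 3 (s3^-1): push. Stack: [s3^-1 s2 s3^-1]
Gen 4 (s2): push. Stack: [s3^-1 s2 s3^-1 s2]
Gen 5 (s3^-1): push. Stack: [s3^-1 s2 s3^-1 s2 s3^-1]
Gen 6 (s2^-1): push. Stack: [s3^-1 s2 s3^-1 s2 s3^-1 s2^-1]
Gen 7 (s2): cancels prior s2^-1. Stack: [s3^-1 s2 s3^-1 s2 s3^-1]
Gen 8 (s3): cancels prior s3^-1. Stack: [s3^-1 s2 s3^-1 s2]
Gen 9 (s2^-1): cancels prior s2. Stack: [s3^-1 s2 s3^-1]
Gen 10 (s3): cancels prior s3^-1. Stack: [s3^-1 s2]
Gen 11 (s2^-1): cancels prior s2. Stack: [s3^-1]
Gen 12 (s3): cancels prior s3^-1. Stack: []
Reduced word: (empty)

Answer: yes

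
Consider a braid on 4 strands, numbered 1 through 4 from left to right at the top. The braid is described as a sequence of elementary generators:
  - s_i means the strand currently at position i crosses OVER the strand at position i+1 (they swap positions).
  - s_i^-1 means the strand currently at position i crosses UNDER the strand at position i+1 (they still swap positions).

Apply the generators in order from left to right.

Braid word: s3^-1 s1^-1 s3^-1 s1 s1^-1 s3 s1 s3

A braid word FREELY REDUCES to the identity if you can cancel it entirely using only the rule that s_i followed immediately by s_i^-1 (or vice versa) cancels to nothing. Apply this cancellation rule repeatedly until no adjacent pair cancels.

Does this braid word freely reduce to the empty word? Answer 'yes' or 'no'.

Gen 1 (s3^-1): push. Stack: [s3^-1]
Gen 2 (s1^-1): push. Stack: [s3^-1 s1^-1]
Gen 3 (s3^-1): push. Stack: [s3^-1 s1^-1 s3^-1]
Gen 4 (s1): push. Stack: [s3^-1 s1^-1 s3^-1 s1]
Gen 5 (s1^-1): cancels prior s1. Stack: [s3^-1 s1^-1 s3^-1]
Gen 6 (s3): cancels prior s3^-1. Stack: [s3^-1 s1^-1]
Gen 7 (s1): cancels prior s1^-1. Stack: [s3^-1]
Gen 8 (s3): cancels prior s3^-1. Stack: []
Reduced word: (empty)

Answer: yes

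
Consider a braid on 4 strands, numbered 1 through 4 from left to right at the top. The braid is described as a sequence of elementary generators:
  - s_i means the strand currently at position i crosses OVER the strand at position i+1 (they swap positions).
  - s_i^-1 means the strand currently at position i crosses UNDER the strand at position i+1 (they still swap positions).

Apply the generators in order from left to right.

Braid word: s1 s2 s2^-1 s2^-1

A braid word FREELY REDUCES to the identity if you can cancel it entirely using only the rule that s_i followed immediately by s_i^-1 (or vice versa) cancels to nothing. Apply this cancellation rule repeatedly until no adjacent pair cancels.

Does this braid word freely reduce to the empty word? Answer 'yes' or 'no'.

Answer: no

Derivation:
Gen 1 (s1): push. Stack: [s1]
Gen 2 (s2): push. Stack: [s1 s2]
Gen 3 (s2^-1): cancels prior s2. Stack: [s1]
Gen 4 (s2^-1): push. Stack: [s1 s2^-1]
Reduced word: s1 s2^-1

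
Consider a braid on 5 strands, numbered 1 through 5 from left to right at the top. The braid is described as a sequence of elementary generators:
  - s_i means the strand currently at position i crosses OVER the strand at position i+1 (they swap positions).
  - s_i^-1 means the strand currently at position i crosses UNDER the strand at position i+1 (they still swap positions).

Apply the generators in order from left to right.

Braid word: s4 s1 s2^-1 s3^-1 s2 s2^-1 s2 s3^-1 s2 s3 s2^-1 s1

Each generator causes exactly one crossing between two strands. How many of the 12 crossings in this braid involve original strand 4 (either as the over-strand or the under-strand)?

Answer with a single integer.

Answer: 1

Derivation:
Gen 1: crossing 4x5. Involves strand 4? yes. Count so far: 1
Gen 2: crossing 1x2. Involves strand 4? no. Count so far: 1
Gen 3: crossing 1x3. Involves strand 4? no. Count so far: 1
Gen 4: crossing 1x5. Involves strand 4? no. Count so far: 1
Gen 5: crossing 3x5. Involves strand 4? no. Count so far: 1
Gen 6: crossing 5x3. Involves strand 4? no. Count so far: 1
Gen 7: crossing 3x5. Involves strand 4? no. Count so far: 1
Gen 8: crossing 3x1. Involves strand 4? no. Count so far: 1
Gen 9: crossing 5x1. Involves strand 4? no. Count so far: 1
Gen 10: crossing 5x3. Involves strand 4? no. Count so far: 1
Gen 11: crossing 1x3. Involves strand 4? no. Count so far: 1
Gen 12: crossing 2x3. Involves strand 4? no. Count so far: 1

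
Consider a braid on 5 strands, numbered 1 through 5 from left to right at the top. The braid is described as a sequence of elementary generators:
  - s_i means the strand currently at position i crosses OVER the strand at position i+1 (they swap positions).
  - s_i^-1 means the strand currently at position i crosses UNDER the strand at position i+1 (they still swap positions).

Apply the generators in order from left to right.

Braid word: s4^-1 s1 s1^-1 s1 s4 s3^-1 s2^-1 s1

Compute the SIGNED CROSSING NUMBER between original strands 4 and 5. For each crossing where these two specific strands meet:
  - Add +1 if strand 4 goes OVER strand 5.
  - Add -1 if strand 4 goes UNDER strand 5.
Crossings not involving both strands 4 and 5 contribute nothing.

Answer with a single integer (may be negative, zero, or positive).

Answer: -2

Derivation:
Gen 1: 4 under 5. Both 4&5? yes. Contrib: -1. Sum: -1
Gen 2: crossing 1x2. Both 4&5? no. Sum: -1
Gen 3: crossing 2x1. Both 4&5? no. Sum: -1
Gen 4: crossing 1x2. Both 4&5? no. Sum: -1
Gen 5: 5 over 4. Both 4&5? yes. Contrib: -1. Sum: -2
Gen 6: crossing 3x4. Both 4&5? no. Sum: -2
Gen 7: crossing 1x4. Both 4&5? no. Sum: -2
Gen 8: crossing 2x4. Both 4&5? no. Sum: -2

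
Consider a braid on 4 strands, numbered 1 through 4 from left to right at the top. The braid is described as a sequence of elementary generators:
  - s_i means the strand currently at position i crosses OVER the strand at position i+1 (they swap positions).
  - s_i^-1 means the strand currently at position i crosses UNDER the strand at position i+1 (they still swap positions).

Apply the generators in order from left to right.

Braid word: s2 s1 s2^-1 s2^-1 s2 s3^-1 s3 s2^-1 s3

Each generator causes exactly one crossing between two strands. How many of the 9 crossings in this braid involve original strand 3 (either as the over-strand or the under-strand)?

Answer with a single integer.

Answer: 2

Derivation:
Gen 1: crossing 2x3. Involves strand 3? yes. Count so far: 1
Gen 2: crossing 1x3. Involves strand 3? yes. Count so far: 2
Gen 3: crossing 1x2. Involves strand 3? no. Count so far: 2
Gen 4: crossing 2x1. Involves strand 3? no. Count so far: 2
Gen 5: crossing 1x2. Involves strand 3? no. Count so far: 2
Gen 6: crossing 1x4. Involves strand 3? no. Count so far: 2
Gen 7: crossing 4x1. Involves strand 3? no. Count so far: 2
Gen 8: crossing 2x1. Involves strand 3? no. Count so far: 2
Gen 9: crossing 2x4. Involves strand 3? no. Count so far: 2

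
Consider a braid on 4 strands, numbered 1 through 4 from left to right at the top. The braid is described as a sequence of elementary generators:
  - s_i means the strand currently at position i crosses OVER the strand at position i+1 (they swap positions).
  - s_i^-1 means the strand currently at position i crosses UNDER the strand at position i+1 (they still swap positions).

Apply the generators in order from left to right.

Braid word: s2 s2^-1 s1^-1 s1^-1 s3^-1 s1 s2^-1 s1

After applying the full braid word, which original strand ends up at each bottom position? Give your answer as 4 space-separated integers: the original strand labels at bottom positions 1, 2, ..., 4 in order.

Answer: 4 2 1 3

Derivation:
Gen 1 (s2): strand 2 crosses over strand 3. Perm now: [1 3 2 4]
Gen 2 (s2^-1): strand 3 crosses under strand 2. Perm now: [1 2 3 4]
Gen 3 (s1^-1): strand 1 crosses under strand 2. Perm now: [2 1 3 4]
Gen 4 (s1^-1): strand 2 crosses under strand 1. Perm now: [1 2 3 4]
Gen 5 (s3^-1): strand 3 crosses under strand 4. Perm now: [1 2 4 3]
Gen 6 (s1): strand 1 crosses over strand 2. Perm now: [2 1 4 3]
Gen 7 (s2^-1): strand 1 crosses under strand 4. Perm now: [2 4 1 3]
Gen 8 (s1): strand 2 crosses over strand 4. Perm now: [4 2 1 3]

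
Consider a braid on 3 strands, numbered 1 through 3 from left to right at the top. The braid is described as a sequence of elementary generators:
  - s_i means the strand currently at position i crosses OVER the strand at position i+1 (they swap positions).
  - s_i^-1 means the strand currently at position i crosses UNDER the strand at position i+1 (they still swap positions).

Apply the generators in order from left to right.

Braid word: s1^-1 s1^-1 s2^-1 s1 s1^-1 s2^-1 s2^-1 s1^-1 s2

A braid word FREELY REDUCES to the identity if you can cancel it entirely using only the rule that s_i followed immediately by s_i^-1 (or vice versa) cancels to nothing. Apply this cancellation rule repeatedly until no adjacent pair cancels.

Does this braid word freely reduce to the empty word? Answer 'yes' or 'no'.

Gen 1 (s1^-1): push. Stack: [s1^-1]
Gen 2 (s1^-1): push. Stack: [s1^-1 s1^-1]
Gen 3 (s2^-1): push. Stack: [s1^-1 s1^-1 s2^-1]
Gen 4 (s1): push. Stack: [s1^-1 s1^-1 s2^-1 s1]
Gen 5 (s1^-1): cancels prior s1. Stack: [s1^-1 s1^-1 s2^-1]
Gen 6 (s2^-1): push. Stack: [s1^-1 s1^-1 s2^-1 s2^-1]
Gen 7 (s2^-1): push. Stack: [s1^-1 s1^-1 s2^-1 s2^-1 s2^-1]
Gen 8 (s1^-1): push. Stack: [s1^-1 s1^-1 s2^-1 s2^-1 s2^-1 s1^-1]
Gen 9 (s2): push. Stack: [s1^-1 s1^-1 s2^-1 s2^-1 s2^-1 s1^-1 s2]
Reduced word: s1^-1 s1^-1 s2^-1 s2^-1 s2^-1 s1^-1 s2

Answer: no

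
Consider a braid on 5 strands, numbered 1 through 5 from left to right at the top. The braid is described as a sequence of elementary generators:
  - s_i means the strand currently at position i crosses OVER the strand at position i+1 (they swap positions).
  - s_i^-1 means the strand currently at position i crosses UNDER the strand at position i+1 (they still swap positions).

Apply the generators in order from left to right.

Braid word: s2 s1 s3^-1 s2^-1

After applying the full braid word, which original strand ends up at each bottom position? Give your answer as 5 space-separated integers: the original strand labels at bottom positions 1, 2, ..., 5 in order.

Answer: 3 4 1 2 5

Derivation:
Gen 1 (s2): strand 2 crosses over strand 3. Perm now: [1 3 2 4 5]
Gen 2 (s1): strand 1 crosses over strand 3. Perm now: [3 1 2 4 5]
Gen 3 (s3^-1): strand 2 crosses under strand 4. Perm now: [3 1 4 2 5]
Gen 4 (s2^-1): strand 1 crosses under strand 4. Perm now: [3 4 1 2 5]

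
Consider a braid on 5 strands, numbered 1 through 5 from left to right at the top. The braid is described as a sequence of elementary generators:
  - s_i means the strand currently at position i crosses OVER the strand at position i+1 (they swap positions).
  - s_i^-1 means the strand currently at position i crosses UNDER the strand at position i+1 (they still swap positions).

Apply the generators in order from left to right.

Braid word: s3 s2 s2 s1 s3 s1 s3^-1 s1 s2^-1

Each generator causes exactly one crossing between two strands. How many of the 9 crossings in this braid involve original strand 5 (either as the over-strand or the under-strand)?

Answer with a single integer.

Gen 1: crossing 3x4. Involves strand 5? no. Count so far: 0
Gen 2: crossing 2x4. Involves strand 5? no. Count so far: 0
Gen 3: crossing 4x2. Involves strand 5? no. Count so far: 0
Gen 4: crossing 1x2. Involves strand 5? no. Count so far: 0
Gen 5: crossing 4x3. Involves strand 5? no. Count so far: 0
Gen 6: crossing 2x1. Involves strand 5? no. Count so far: 0
Gen 7: crossing 3x4. Involves strand 5? no. Count so far: 0
Gen 8: crossing 1x2. Involves strand 5? no. Count so far: 0
Gen 9: crossing 1x4. Involves strand 5? no. Count so far: 0

Answer: 0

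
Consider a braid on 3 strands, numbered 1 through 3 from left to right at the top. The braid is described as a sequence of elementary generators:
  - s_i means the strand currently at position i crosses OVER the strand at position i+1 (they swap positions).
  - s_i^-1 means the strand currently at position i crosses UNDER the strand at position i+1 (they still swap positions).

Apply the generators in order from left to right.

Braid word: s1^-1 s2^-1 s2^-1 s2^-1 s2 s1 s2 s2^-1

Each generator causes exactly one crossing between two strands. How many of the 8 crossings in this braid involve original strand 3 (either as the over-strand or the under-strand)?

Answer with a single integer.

Gen 1: crossing 1x2. Involves strand 3? no. Count so far: 0
Gen 2: crossing 1x3. Involves strand 3? yes. Count so far: 1
Gen 3: crossing 3x1. Involves strand 3? yes. Count so far: 2
Gen 4: crossing 1x3. Involves strand 3? yes. Count so far: 3
Gen 5: crossing 3x1. Involves strand 3? yes. Count so far: 4
Gen 6: crossing 2x1. Involves strand 3? no. Count so far: 4
Gen 7: crossing 2x3. Involves strand 3? yes. Count so far: 5
Gen 8: crossing 3x2. Involves strand 3? yes. Count so far: 6

Answer: 6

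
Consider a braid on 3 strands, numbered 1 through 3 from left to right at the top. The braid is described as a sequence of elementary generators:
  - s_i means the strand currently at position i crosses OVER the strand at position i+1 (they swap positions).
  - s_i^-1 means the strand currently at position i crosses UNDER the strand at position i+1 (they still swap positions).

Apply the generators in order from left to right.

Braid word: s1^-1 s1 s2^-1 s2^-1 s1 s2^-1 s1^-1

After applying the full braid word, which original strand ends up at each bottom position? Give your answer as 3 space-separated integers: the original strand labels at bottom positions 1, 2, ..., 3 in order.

Gen 1 (s1^-1): strand 1 crosses under strand 2. Perm now: [2 1 3]
Gen 2 (s1): strand 2 crosses over strand 1. Perm now: [1 2 3]
Gen 3 (s2^-1): strand 2 crosses under strand 3. Perm now: [1 3 2]
Gen 4 (s2^-1): strand 3 crosses under strand 2. Perm now: [1 2 3]
Gen 5 (s1): strand 1 crosses over strand 2. Perm now: [2 1 3]
Gen 6 (s2^-1): strand 1 crosses under strand 3. Perm now: [2 3 1]
Gen 7 (s1^-1): strand 2 crosses under strand 3. Perm now: [3 2 1]

Answer: 3 2 1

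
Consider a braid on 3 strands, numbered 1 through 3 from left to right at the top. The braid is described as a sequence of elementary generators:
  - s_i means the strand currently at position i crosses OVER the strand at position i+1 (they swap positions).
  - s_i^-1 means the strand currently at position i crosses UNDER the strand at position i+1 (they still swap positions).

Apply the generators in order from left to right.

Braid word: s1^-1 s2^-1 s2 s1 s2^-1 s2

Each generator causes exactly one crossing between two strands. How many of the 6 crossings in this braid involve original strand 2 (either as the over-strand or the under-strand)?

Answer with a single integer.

Answer: 4

Derivation:
Gen 1: crossing 1x2. Involves strand 2? yes. Count so far: 1
Gen 2: crossing 1x3. Involves strand 2? no. Count so far: 1
Gen 3: crossing 3x1. Involves strand 2? no. Count so far: 1
Gen 4: crossing 2x1. Involves strand 2? yes. Count so far: 2
Gen 5: crossing 2x3. Involves strand 2? yes. Count so far: 3
Gen 6: crossing 3x2. Involves strand 2? yes. Count so far: 4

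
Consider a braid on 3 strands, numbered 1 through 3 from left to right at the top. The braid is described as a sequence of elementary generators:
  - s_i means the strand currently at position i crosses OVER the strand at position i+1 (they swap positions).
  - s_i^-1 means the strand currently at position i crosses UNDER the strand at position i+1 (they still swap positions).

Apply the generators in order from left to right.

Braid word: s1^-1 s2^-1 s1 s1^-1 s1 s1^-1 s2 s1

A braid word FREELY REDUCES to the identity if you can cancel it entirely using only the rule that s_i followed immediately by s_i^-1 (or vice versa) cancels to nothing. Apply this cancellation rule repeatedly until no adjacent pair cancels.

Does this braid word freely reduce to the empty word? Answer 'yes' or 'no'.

Gen 1 (s1^-1): push. Stack: [s1^-1]
Gen 2 (s2^-1): push. Stack: [s1^-1 s2^-1]
Gen 3 (s1): push. Stack: [s1^-1 s2^-1 s1]
Gen 4 (s1^-1): cancels prior s1. Stack: [s1^-1 s2^-1]
Gen 5 (s1): push. Stack: [s1^-1 s2^-1 s1]
Gen 6 (s1^-1): cancels prior s1. Stack: [s1^-1 s2^-1]
Gen 7 (s2): cancels prior s2^-1. Stack: [s1^-1]
Gen 8 (s1): cancels prior s1^-1. Stack: []
Reduced word: (empty)

Answer: yes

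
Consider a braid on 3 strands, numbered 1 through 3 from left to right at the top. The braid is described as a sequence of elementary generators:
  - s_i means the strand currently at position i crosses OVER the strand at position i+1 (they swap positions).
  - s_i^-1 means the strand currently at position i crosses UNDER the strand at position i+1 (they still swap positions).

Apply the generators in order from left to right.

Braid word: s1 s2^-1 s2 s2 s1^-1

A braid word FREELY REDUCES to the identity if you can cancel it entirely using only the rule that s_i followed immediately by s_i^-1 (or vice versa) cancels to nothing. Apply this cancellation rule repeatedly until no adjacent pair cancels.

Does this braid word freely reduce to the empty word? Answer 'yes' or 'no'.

Gen 1 (s1): push. Stack: [s1]
Gen 2 (s2^-1): push. Stack: [s1 s2^-1]
Gen 3 (s2): cancels prior s2^-1. Stack: [s1]
Gen 4 (s2): push. Stack: [s1 s2]
Gen 5 (s1^-1): push. Stack: [s1 s2 s1^-1]
Reduced word: s1 s2 s1^-1

Answer: no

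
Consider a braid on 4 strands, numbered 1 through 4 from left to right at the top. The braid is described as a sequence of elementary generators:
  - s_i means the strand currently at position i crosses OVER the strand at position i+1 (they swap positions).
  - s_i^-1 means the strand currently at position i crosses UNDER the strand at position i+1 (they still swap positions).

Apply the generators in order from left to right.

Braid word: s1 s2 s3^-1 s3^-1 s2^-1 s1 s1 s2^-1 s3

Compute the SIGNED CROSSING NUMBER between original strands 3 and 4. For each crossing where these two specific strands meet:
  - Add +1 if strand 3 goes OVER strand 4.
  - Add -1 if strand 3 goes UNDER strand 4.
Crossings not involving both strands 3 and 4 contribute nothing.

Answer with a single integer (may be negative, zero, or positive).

Answer: 0

Derivation:
Gen 1: crossing 1x2. Both 3&4? no. Sum: 0
Gen 2: crossing 1x3. Both 3&4? no. Sum: 0
Gen 3: crossing 1x4. Both 3&4? no. Sum: 0
Gen 4: crossing 4x1. Both 3&4? no. Sum: 0
Gen 5: crossing 3x1. Both 3&4? no. Sum: 0
Gen 6: crossing 2x1. Both 3&4? no. Sum: 0
Gen 7: crossing 1x2. Both 3&4? no. Sum: 0
Gen 8: crossing 1x3. Both 3&4? no. Sum: 0
Gen 9: crossing 1x4. Both 3&4? no. Sum: 0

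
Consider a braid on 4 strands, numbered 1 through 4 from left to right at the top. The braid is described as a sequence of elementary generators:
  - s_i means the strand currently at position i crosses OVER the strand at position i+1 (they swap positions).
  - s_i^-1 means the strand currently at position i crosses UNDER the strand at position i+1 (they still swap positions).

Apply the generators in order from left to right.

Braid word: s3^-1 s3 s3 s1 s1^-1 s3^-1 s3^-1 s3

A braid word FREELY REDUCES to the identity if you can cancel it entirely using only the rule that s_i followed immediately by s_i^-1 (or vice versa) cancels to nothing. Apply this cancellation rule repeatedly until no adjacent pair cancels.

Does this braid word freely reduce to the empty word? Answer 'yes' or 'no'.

Answer: yes

Derivation:
Gen 1 (s3^-1): push. Stack: [s3^-1]
Gen 2 (s3): cancels prior s3^-1. Stack: []
Gen 3 (s3): push. Stack: [s3]
Gen 4 (s1): push. Stack: [s3 s1]
Gen 5 (s1^-1): cancels prior s1. Stack: [s3]
Gen 6 (s3^-1): cancels prior s3. Stack: []
Gen 7 (s3^-1): push. Stack: [s3^-1]
Gen 8 (s3): cancels prior s3^-1. Stack: []
Reduced word: (empty)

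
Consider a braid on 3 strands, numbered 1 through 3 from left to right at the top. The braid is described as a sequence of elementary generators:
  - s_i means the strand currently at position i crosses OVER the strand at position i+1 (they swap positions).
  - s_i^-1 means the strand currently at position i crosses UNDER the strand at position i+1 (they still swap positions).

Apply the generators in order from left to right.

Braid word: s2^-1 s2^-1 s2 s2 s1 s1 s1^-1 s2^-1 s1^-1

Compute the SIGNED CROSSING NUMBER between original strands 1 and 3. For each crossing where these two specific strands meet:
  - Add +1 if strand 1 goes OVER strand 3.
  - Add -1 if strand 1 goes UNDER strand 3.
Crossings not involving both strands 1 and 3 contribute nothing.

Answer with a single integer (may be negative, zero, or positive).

Answer: -1

Derivation:
Gen 1: crossing 2x3. Both 1&3? no. Sum: 0
Gen 2: crossing 3x2. Both 1&3? no. Sum: 0
Gen 3: crossing 2x3. Both 1&3? no. Sum: 0
Gen 4: crossing 3x2. Both 1&3? no. Sum: 0
Gen 5: crossing 1x2. Both 1&3? no. Sum: 0
Gen 6: crossing 2x1. Both 1&3? no. Sum: 0
Gen 7: crossing 1x2. Both 1&3? no. Sum: 0
Gen 8: 1 under 3. Both 1&3? yes. Contrib: -1. Sum: -1
Gen 9: crossing 2x3. Both 1&3? no. Sum: -1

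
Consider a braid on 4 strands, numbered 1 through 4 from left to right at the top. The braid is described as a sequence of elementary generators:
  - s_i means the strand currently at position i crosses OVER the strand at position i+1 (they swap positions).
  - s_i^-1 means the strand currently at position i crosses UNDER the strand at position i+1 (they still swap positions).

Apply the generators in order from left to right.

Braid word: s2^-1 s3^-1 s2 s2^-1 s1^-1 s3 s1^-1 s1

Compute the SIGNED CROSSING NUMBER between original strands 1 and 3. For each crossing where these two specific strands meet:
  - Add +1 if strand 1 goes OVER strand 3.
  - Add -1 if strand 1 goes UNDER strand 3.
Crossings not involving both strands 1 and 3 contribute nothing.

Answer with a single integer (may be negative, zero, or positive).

Answer: 1

Derivation:
Gen 1: crossing 2x3. Both 1&3? no. Sum: 0
Gen 2: crossing 2x4. Both 1&3? no. Sum: 0
Gen 3: crossing 3x4. Both 1&3? no. Sum: 0
Gen 4: crossing 4x3. Both 1&3? no. Sum: 0
Gen 5: 1 under 3. Both 1&3? yes. Contrib: -1. Sum: -1
Gen 6: crossing 4x2. Both 1&3? no. Sum: -1
Gen 7: 3 under 1. Both 1&3? yes. Contrib: +1. Sum: 0
Gen 8: 1 over 3. Both 1&3? yes. Contrib: +1. Sum: 1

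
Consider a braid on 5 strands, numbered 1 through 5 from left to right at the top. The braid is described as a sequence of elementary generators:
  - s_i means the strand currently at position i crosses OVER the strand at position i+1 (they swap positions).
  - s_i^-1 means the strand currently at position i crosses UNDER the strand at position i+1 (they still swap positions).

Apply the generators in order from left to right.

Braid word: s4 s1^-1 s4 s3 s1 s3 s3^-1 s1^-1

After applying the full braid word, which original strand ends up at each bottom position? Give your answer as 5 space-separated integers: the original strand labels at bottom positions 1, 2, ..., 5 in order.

Gen 1 (s4): strand 4 crosses over strand 5. Perm now: [1 2 3 5 4]
Gen 2 (s1^-1): strand 1 crosses under strand 2. Perm now: [2 1 3 5 4]
Gen 3 (s4): strand 5 crosses over strand 4. Perm now: [2 1 3 4 5]
Gen 4 (s3): strand 3 crosses over strand 4. Perm now: [2 1 4 3 5]
Gen 5 (s1): strand 2 crosses over strand 1. Perm now: [1 2 4 3 5]
Gen 6 (s3): strand 4 crosses over strand 3. Perm now: [1 2 3 4 5]
Gen 7 (s3^-1): strand 3 crosses under strand 4. Perm now: [1 2 4 3 5]
Gen 8 (s1^-1): strand 1 crosses under strand 2. Perm now: [2 1 4 3 5]

Answer: 2 1 4 3 5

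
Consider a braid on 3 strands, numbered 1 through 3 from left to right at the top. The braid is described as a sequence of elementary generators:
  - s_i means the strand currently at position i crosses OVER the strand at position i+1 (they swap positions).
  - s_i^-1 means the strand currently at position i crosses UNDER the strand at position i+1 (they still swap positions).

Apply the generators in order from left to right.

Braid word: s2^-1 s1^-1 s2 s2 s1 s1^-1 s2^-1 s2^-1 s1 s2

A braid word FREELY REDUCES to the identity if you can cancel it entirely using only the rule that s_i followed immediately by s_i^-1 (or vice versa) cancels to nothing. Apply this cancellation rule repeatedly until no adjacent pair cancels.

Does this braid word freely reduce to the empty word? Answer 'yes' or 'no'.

Gen 1 (s2^-1): push. Stack: [s2^-1]
Gen 2 (s1^-1): push. Stack: [s2^-1 s1^-1]
Gen 3 (s2): push. Stack: [s2^-1 s1^-1 s2]
Gen 4 (s2): push. Stack: [s2^-1 s1^-1 s2 s2]
Gen 5 (s1): push. Stack: [s2^-1 s1^-1 s2 s2 s1]
Gen 6 (s1^-1): cancels prior s1. Stack: [s2^-1 s1^-1 s2 s2]
Gen 7 (s2^-1): cancels prior s2. Stack: [s2^-1 s1^-1 s2]
Gen 8 (s2^-1): cancels prior s2. Stack: [s2^-1 s1^-1]
Gen 9 (s1): cancels prior s1^-1. Stack: [s2^-1]
Gen 10 (s2): cancels prior s2^-1. Stack: []
Reduced word: (empty)

Answer: yes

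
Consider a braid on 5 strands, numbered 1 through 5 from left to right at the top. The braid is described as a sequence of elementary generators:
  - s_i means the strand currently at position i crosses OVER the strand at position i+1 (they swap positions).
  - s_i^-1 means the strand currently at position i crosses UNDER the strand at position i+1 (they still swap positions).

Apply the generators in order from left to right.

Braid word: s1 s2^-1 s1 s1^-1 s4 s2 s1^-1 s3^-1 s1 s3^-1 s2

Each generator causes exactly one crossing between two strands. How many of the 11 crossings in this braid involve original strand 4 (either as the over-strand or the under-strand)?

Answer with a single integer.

Answer: 1

Derivation:
Gen 1: crossing 1x2. Involves strand 4? no. Count so far: 0
Gen 2: crossing 1x3. Involves strand 4? no. Count so far: 0
Gen 3: crossing 2x3. Involves strand 4? no. Count so far: 0
Gen 4: crossing 3x2. Involves strand 4? no. Count so far: 0
Gen 5: crossing 4x5. Involves strand 4? yes. Count so far: 1
Gen 6: crossing 3x1. Involves strand 4? no. Count so far: 1
Gen 7: crossing 2x1. Involves strand 4? no. Count so far: 1
Gen 8: crossing 3x5. Involves strand 4? no. Count so far: 1
Gen 9: crossing 1x2. Involves strand 4? no. Count so far: 1
Gen 10: crossing 5x3. Involves strand 4? no. Count so far: 1
Gen 11: crossing 1x3. Involves strand 4? no. Count so far: 1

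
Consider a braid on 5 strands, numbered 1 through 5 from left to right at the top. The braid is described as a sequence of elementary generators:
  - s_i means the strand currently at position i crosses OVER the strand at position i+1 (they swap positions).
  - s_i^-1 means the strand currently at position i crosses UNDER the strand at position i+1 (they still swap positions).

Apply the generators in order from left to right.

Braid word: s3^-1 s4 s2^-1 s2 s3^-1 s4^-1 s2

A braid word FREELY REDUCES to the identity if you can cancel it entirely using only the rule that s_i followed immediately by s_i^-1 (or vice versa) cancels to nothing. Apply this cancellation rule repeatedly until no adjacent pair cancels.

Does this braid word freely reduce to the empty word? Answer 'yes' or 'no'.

Gen 1 (s3^-1): push. Stack: [s3^-1]
Gen 2 (s4): push. Stack: [s3^-1 s4]
Gen 3 (s2^-1): push. Stack: [s3^-1 s4 s2^-1]
Gen 4 (s2): cancels prior s2^-1. Stack: [s3^-1 s4]
Gen 5 (s3^-1): push. Stack: [s3^-1 s4 s3^-1]
Gen 6 (s4^-1): push. Stack: [s3^-1 s4 s3^-1 s4^-1]
Gen 7 (s2): push. Stack: [s3^-1 s4 s3^-1 s4^-1 s2]
Reduced word: s3^-1 s4 s3^-1 s4^-1 s2

Answer: no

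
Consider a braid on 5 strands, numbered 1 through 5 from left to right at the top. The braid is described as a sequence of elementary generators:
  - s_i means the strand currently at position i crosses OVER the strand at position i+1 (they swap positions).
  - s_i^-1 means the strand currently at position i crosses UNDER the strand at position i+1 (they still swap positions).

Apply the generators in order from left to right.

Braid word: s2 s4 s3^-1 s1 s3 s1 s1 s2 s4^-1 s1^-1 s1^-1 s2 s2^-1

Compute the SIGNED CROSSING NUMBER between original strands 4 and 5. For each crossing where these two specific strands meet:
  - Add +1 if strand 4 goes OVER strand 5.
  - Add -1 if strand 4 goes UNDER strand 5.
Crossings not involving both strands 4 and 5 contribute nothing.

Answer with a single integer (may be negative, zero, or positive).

Gen 1: crossing 2x3. Both 4&5? no. Sum: 0
Gen 2: 4 over 5. Both 4&5? yes. Contrib: +1. Sum: 1
Gen 3: crossing 2x5. Both 4&5? no. Sum: 1
Gen 4: crossing 1x3. Both 4&5? no. Sum: 1
Gen 5: crossing 5x2. Both 4&5? no. Sum: 1
Gen 6: crossing 3x1. Both 4&5? no. Sum: 1
Gen 7: crossing 1x3. Both 4&5? no. Sum: 1
Gen 8: crossing 1x2. Both 4&5? no. Sum: 1
Gen 9: 5 under 4. Both 4&5? yes. Contrib: +1. Sum: 2
Gen 10: crossing 3x2. Both 4&5? no. Sum: 2
Gen 11: crossing 2x3. Both 4&5? no. Sum: 2
Gen 12: crossing 2x1. Both 4&5? no. Sum: 2
Gen 13: crossing 1x2. Both 4&5? no. Sum: 2

Answer: 2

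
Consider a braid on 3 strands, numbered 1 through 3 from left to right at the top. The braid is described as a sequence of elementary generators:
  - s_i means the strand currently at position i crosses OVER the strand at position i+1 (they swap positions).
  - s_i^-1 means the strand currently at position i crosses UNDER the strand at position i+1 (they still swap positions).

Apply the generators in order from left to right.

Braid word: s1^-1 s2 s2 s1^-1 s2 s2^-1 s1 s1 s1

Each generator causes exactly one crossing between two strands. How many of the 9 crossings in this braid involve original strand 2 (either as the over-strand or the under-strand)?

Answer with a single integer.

Answer: 7

Derivation:
Gen 1: crossing 1x2. Involves strand 2? yes. Count so far: 1
Gen 2: crossing 1x3. Involves strand 2? no. Count so far: 1
Gen 3: crossing 3x1. Involves strand 2? no. Count so far: 1
Gen 4: crossing 2x1. Involves strand 2? yes. Count so far: 2
Gen 5: crossing 2x3. Involves strand 2? yes. Count so far: 3
Gen 6: crossing 3x2. Involves strand 2? yes. Count so far: 4
Gen 7: crossing 1x2. Involves strand 2? yes. Count so far: 5
Gen 8: crossing 2x1. Involves strand 2? yes. Count so far: 6
Gen 9: crossing 1x2. Involves strand 2? yes. Count so far: 7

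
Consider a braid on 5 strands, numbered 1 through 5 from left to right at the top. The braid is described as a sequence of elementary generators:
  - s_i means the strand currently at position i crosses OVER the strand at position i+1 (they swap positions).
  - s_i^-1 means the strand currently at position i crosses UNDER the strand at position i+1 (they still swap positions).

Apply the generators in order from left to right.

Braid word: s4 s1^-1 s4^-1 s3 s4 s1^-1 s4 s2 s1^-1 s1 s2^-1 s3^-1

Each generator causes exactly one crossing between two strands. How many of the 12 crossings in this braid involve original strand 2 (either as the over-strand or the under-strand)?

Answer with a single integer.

Gen 1: crossing 4x5. Involves strand 2? no. Count so far: 0
Gen 2: crossing 1x2. Involves strand 2? yes. Count so far: 1
Gen 3: crossing 5x4. Involves strand 2? no. Count so far: 1
Gen 4: crossing 3x4. Involves strand 2? no. Count so far: 1
Gen 5: crossing 3x5. Involves strand 2? no. Count so far: 1
Gen 6: crossing 2x1. Involves strand 2? yes. Count so far: 2
Gen 7: crossing 5x3. Involves strand 2? no. Count so far: 2
Gen 8: crossing 2x4. Involves strand 2? yes. Count so far: 3
Gen 9: crossing 1x4. Involves strand 2? no. Count so far: 3
Gen 10: crossing 4x1. Involves strand 2? no. Count so far: 3
Gen 11: crossing 4x2. Involves strand 2? yes. Count so far: 4
Gen 12: crossing 4x3. Involves strand 2? no. Count so far: 4

Answer: 4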